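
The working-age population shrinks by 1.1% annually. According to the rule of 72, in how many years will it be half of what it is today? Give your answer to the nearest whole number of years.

Falling at 1.1%, it halves about every 72/1.1 = 65.45 years.

about 65 years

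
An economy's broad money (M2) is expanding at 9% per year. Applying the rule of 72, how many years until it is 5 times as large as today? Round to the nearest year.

One doubling takes 72/9 = 8.00 years.
5× is log₂ 5 ≈ 2.32 doublings, so ≈ 2.32 × 8.00 = 19 years.

19 years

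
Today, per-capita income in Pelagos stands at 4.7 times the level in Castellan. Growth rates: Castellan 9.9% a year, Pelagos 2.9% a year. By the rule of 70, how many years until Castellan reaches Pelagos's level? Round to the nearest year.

What matters is the difference: 7 pp.
Rule of 70 on the gap: the ratio halves every 70/7 ≈ 10.00 years.
A 4.7 times gap takes log₂(4.7) ≈ 2.23 halvings to close: 2.23 × 10.00 ≈ 22 years.

≈ 22 years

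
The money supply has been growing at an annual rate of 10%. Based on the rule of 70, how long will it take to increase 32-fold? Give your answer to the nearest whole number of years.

roughly 35 years

At 10% it doubles every 70/10 ≈ 7.00 years.
Getting to 32× needs 5 doublings: 5 × 7.00 ≈ 35 years.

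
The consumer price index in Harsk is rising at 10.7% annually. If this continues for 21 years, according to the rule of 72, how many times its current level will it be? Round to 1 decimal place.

Doubles every ≈ 6.73 years (72/10.7).
21 years is 3.12 doublings; 2^3.12 ≈ 8.7×.

8.7 times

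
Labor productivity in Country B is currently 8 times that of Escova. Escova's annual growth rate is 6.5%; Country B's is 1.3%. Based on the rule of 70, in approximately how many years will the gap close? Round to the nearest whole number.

Escova gains on Country B at 6.5% − 1.3% = 5.2 points a year.
At that relative rate the gap halves every 70/5.2 ≈ 13.46 years.
An 8 times gap closes after 3 halvings: 3 × 13.46 ≈ 40 years.

approximately 40 years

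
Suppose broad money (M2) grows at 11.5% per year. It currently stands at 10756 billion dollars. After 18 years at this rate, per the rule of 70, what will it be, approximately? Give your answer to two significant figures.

Doubling time ≈ 70/11.5 = 6.09 years.
18 years is 18/6.09 ≈ 2.96 doublings, a factor of 2^2.96 ≈ 7.78.
10756 × 7.78 ≈ 84000 billion dollars.

≈ 84000 billion dollars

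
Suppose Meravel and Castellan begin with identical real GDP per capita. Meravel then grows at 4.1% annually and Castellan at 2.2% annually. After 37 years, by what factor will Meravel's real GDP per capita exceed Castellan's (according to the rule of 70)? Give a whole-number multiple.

≈ 2 times

Meravel pulls ahead at 1.9 pp per year, so the ratio doubles every 70/1.9 ≈ 36.84 years.
In 37 years that's 1.00 doublings: 2^1.00 ≈ 2.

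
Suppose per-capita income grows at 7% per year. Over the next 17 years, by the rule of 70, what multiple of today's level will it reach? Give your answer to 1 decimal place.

Doubles every ≈ 10.00 years (70/7).
17 years is 1.70 doublings; 2^1.70 ≈ 3.2×.

3.2 times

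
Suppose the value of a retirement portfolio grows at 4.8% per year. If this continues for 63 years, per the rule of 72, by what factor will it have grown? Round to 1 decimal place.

Doubles every ≈ 15.00 years (72/4.8).
63 years is 4.20 doublings; 2^4.20 ≈ 18.4×.

approximately 18.4 times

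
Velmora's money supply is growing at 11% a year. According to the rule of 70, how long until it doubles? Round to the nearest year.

≈ 6 years

70/11 ≈ 6.36, so it doubles roughly every 6 years.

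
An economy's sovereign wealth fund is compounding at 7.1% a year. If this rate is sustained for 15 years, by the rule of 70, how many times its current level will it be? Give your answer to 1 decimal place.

Doubles every ≈ 9.86 years (70/7.1).
15 years is 1.52 doublings; 2^1.52 ≈ 2.9×.

roughly 2.9 times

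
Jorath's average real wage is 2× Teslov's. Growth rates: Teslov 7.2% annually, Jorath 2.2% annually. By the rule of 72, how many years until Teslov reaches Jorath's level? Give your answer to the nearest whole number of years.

What matters is the difference: 5 pp.
Rule of 72 on the gap: the ratio halves every 72/5 ≈ 14.40 years.
A 2× gap closes after 1 halving: 1 × 14.40 ≈ 14 years.

approximately 14 years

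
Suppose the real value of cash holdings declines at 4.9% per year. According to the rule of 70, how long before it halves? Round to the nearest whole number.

Halving time ≈ 70 / 4.9 = 14.29 → 14 years.

roughly 14 years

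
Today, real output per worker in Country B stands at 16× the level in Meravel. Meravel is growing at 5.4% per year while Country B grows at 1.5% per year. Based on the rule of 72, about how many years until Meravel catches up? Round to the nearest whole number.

74 years

The growth-rate gap is 5.4% − 1.5% = 3.9 percentage points.
So the ratio between them halves every 72/3.9 ≈ 18.46 years.
A 16× gap closes after 4 halvings: 4 × 18.46 ≈ 74 years.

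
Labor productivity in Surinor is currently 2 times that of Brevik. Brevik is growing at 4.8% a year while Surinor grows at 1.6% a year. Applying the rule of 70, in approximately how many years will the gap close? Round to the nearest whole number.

The growth-rate gap is 4.8% − 1.6% = 3.2 percentage points.
So the ratio between them halves every 70/3.2 ≈ 21.88 years.
A 2 times gap closes after 1 halving: 1 × 21.88 ≈ 22 years.

roughly 22 years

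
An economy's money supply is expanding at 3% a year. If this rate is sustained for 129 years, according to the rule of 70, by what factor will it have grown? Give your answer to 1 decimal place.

around 46.2 times

Doubles every ≈ 23.33 years (70/3).
129 years is 5.53 doublings; 2^5.53 ≈ 46.2×.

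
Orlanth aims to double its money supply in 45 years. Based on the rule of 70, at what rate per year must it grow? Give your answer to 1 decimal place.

≈ 1.6%

70 / 45 ≈ 1.56, so about 1.6% per year.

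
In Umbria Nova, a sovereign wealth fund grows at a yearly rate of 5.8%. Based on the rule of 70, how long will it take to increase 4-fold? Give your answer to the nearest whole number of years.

Doubling time ≈ 70/5.8 = 12.07 years.
Getting to 4× needs 2 doublings: 2 × 12.07 ≈ 24 years.

approximately 24 years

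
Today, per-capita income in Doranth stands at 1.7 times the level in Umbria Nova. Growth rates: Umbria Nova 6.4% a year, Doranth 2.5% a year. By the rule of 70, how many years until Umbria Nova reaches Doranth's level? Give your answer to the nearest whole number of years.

roughly 14 years

Umbria Nova gains on Doranth at 6.4% − 2.5% = 3.9 points a year.
At that relative rate the gap halves every 70/3.9 ≈ 17.95 years.
A 1.7 times gap takes log₂(1.7) ≈ 0.77 halvings to close: 0.77 × 17.95 ≈ 14 years.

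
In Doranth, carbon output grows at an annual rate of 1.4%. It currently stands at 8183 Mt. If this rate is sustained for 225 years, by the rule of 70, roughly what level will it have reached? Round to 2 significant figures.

Doubling time ≈ 70/1.4 = 50.00 years.
225 years is 225/50.00 ≈ 4.50 doublings, a factor of 2^4.50 ≈ 22.63.
8183 × 22.63 ≈ 190000 Mt.

roughly 190000 Mt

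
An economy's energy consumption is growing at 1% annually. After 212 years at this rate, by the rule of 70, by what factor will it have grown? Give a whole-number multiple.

≈ 8 times

At 1% one doubling takes ≈ 70.00 years; 212 years is 3 of them, so ×8.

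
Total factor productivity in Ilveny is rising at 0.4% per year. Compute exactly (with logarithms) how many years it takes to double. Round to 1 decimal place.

173.6 years

t = ln(2) / ln(1 + 0.004) = 0.6931 / 0.003992 ≈ 173.62.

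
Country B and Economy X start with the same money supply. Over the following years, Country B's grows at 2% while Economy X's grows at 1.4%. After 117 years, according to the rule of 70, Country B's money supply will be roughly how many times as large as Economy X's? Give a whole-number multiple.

around 2 times

Country B pulls ahead at 0.6 pp per year, so the ratio doubles every 70/0.6 ≈ 116.67 years.
In 117 years that's 1.00 doublings: 2^1.00 ≈ 2.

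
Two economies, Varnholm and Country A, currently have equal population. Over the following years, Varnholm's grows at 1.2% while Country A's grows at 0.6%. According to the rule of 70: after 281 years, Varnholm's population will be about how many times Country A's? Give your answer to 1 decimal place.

Rate gap = 1.2% − 0.6% = 0.6 points.
The ratio doubles every 70/0.6 ≈ 116.67 years.
281/116.67 ≈ 2.41 doublings → ratio ≈ 2^2.41 ≈ 5.3.

≈ 5.3 times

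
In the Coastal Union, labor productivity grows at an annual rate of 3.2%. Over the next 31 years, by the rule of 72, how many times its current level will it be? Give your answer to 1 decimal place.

2.6 times

Doubling time ≈ 72/3.2 = 22.50 years.
31 years / 22.50 ≈ 1.38 doublings → factor 2^1.38 ≈ 2.6.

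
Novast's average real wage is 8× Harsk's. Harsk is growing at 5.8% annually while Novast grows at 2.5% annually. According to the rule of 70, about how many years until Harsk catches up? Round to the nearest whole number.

≈ 64 years

Harsk gains on Novast at 5.8% − 2.5% = 3.3 points a year.
At that relative rate the gap halves every 70/3.3 ≈ 21.21 years.
An 8× gap closes after 3 halvings: 3 × 21.21 ≈ 64 years.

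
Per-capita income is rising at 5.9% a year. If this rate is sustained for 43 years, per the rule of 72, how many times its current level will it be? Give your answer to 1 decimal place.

about 11.5 times

Doubling time ≈ 72/5.9 = 12.20 years.
43 years / 12.20 ≈ 3.52 doublings → factor 2^3.52 ≈ 11.5.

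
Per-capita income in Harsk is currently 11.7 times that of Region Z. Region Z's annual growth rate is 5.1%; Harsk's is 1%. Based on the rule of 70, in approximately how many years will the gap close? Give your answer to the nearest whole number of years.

roughly 61 years

The growth-rate gap is 5.1% − 1% = 4.1 percentage points.
So the ratio between them halves every 70/4.1 ≈ 17.07 years.
An 11.7 times gap takes log₂(11.7) ≈ 3.55 halvings to close: 3.55 × 17.07 ≈ 61 years.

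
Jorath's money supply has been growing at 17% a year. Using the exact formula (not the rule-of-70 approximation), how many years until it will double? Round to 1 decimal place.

4.4 years

t = ln(2) / ln(1 + 0.17) = 0.6931 / 0.157004 ≈ 4.41.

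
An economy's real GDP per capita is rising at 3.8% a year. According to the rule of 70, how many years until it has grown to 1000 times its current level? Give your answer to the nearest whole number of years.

Doubling time ≈ 70/3.8 = 18.42 years.
1000× is log₂ 1000 ≈ 9.97 doublings, so ≈ 9.97 × 18.42 = 184 years.

around 184 years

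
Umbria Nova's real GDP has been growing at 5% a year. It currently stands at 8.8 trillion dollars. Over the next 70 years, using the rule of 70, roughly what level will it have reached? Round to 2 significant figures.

approximately 280 trillion dollars

It doubles every 70/5 ≈ 14.00 years, so 70 years is 5.00 doublings.
2^5.00 ≈ 32.00; 8.8 × 32.00 ≈ 280 trillion dollars.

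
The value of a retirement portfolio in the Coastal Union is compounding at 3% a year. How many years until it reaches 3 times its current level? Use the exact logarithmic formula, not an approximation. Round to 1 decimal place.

37.2 years

t = ln(3) / ln(1 + 0.03) = 1.0986 / 0.029559 ≈ 37.17.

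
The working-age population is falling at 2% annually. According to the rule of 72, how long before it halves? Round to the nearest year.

The rule works in reverse for decay: 72/2 ≈ 36.00 years to halve.

around 36 years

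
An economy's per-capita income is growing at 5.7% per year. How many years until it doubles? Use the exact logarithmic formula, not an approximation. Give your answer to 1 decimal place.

12.5 years

t = ln(2) / ln(1 + 0.057) = 0.6931 / 0.055435 ≈ 12.50.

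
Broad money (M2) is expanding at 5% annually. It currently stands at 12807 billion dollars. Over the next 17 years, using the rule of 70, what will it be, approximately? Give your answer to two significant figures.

Doubling time ≈ 70/5 = 14.00 years.
17 years is 17/14.00 ≈ 1.21 doublings, a factor of 2^1.21 ≈ 2.31.
12807 × 2.31 ≈ 30000 billion dollars.

about 30000 billion dollars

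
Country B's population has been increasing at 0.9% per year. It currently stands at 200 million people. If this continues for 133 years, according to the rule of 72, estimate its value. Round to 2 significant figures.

roughly 630 million people

Doubling time ≈ 72/0.9 = 80.00 years.
133 years is 133/80.00 ≈ 1.66 doublings, a factor of 2^1.66 ≈ 3.16.
200 × 3.16 ≈ 630 million people.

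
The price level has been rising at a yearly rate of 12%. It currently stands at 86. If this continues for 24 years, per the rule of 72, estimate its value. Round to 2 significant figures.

about 1400

It doubles every 72/12 ≈ 6.00 years, so 24 years is 4.00 doublings.
2^4.00 ≈ 16.00; 86 × 16.00 ≈ 1400.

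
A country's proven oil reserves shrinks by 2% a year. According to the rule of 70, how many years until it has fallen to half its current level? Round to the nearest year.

Halving time ≈ 70 / 2 = 35.00 → 35 years.

≈ 35 years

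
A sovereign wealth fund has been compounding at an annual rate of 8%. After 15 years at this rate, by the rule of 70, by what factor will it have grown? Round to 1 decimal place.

Doubles every ≈ 8.75 years (70/8).
15 years is 1.71 doublings; 2^1.71 ≈ 3.3×.

roughly 3.3 times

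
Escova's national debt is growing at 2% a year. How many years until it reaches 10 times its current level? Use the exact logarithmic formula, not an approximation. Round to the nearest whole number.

t = ln(10) / ln(1 + 0.02) = 2.3026 / 0.019803 ≈ 116.28.
≈ 116 years.

116 years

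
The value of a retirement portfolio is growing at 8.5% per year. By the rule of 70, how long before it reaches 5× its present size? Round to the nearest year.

Doubling time ≈ 70/8.5 = 8.24 years.
Reaching 5× takes log₂(5) ≈ 2.32 doublings.
2.32 × 8.24 ≈ 19 years.

≈ 19 years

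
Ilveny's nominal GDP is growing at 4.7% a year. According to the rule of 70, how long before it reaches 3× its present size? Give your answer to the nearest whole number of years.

roughly 24 years

Doubling time ≈ 70/4.7 = 14.89 years.
Reaching 3× takes log₂(3) ≈ 1.58 doublings.
1.58 × 14.89 ≈ 24 years.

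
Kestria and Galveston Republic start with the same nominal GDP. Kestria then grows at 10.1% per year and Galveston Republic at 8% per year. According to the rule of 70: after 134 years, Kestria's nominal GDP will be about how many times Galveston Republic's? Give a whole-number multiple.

about 16 times

Only the 2.1-point difference matters.
70/2.1 ≈ 33.33 years per doubling of the ratio; 134 years gives 4.02 doublings, so ≈ 16×.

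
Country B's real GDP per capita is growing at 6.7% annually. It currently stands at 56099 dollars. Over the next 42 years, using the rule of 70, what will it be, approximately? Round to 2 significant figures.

910000 dollars

Doubling time ≈ 70/6.7 = 10.45 years.
42 years is 42/10.45 ≈ 4.02 doublings, a factor of 2^4.02 ≈ 16.22.
56099 × 16.22 ≈ 910000 dollars.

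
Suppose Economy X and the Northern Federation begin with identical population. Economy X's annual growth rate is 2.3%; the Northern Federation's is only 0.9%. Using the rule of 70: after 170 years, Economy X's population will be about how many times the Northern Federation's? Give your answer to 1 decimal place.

around 10.6 times

Economy X pulls ahead at 1.4 pp per year, so the ratio doubles every 70/1.4 ≈ 50.00 years.
In 170 years that's 3.40 doublings: 2^3.40 ≈ 10.6.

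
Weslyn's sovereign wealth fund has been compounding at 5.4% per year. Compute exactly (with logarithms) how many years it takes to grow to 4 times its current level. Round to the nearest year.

t = ln(4) / ln(1 + 0.054) = 1.3863 / 0.052592 ≈ 26.36.
≈ 26 years.

26 years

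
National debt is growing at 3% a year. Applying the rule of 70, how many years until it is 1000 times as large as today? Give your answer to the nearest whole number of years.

roughly 233 years

At 3% it doubles every 70/3 ≈ 23.33 years.
1000× is log₂ 1000 ≈ 9.97 doublings, so ≈ 9.97 × 23.33 = 233 years.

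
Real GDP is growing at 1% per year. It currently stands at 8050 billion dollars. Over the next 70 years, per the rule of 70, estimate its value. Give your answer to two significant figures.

Doubling time ≈ 70/1 = 70.00 years.
70 years is 70/70.00 ≈ 1.00 doublings, a factor of 2^1.00 ≈ 2.00.
8050 × 2.00 ≈ 16000 billion dollars.

roughly 16000 billion dollars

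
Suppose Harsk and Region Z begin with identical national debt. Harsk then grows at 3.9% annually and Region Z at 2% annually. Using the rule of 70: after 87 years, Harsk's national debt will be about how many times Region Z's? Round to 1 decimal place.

≈ 5.1 times

Harsk pulls ahead at 1.9 pp per year, so the ratio doubles every 70/1.9 ≈ 36.84 years.
In 87 years that's 2.36 doublings: 2^2.36 ≈ 5.1.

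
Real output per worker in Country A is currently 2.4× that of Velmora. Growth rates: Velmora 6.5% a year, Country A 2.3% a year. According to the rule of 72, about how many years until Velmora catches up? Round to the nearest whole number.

The growth-rate gap is 6.5% − 2.3% = 4.2 percentage points.
So the ratio between them halves every 72/4.2 ≈ 17.14 years.
A 2.4× gap takes log₂(2.4) ≈ 1.26 halvings to close: 1.26 × 17.14 ≈ 22 years.

roughly 22 years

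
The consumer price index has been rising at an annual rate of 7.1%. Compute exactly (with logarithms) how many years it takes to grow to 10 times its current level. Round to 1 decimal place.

33.6 years

t = ln(10) / ln(1 + 0.071) = 2.3026 / 0.068593 ≈ 33.57.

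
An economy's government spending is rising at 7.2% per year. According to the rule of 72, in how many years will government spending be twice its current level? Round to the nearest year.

approximately 10 years

72/7.2 ≈ 10.00, so it doubles roughly every 10 years.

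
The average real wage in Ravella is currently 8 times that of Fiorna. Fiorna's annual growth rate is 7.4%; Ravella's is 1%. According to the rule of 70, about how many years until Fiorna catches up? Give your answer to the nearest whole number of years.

about 33 years

Fiorna gains on Ravella at 7.4% − 1% = 6.4 points a year.
At that relative rate the gap halves every 70/6.4 ≈ 10.94 years.
An 8 times gap closes after 3 halvings: 3 × 10.94 ≈ 33 years.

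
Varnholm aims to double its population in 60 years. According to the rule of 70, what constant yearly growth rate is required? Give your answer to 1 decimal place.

1.2% per year

70 / 60 ≈ 1.17, so about 1.2% per year.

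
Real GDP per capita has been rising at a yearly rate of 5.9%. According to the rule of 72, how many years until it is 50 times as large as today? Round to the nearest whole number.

Doubling time ≈ 72/5.9 = 12.20 years.
Reaching 50× takes log₂(50) ≈ 5.64 doublings.
5.64 × 12.20 ≈ 69 years.

around 69 years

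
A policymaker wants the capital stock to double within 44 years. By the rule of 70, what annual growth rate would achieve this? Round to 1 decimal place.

1.6% annually

70 / 44 ≈ 1.59, so about 1.6% annually.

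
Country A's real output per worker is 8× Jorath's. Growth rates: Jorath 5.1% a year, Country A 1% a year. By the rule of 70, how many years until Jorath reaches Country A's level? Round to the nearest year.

What matters is the difference: 4.1 pp.
Rule of 70 on the gap: the ratio halves every 70/4.1 ≈ 17.07 years.
An 8× gap closes after 3 halvings: 3 × 17.07 ≈ 51 years.

≈ 51 years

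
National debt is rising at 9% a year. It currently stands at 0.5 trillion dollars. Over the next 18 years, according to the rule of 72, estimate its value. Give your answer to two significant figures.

It doubles every 72/9 ≈ 8.00 years, so 18 years is 2.25 doublings.
2^2.25 ≈ 4.76; 0.5 × 4.76 ≈ 2.4 trillion dollars.

2.4 trillion dollars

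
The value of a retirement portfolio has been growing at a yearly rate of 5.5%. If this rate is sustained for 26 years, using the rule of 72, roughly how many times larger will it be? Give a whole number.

around 4 times

72/5.5 ≈ 13.09 years per doubling.
26 years fits 2 doublings: 2^2 = 4.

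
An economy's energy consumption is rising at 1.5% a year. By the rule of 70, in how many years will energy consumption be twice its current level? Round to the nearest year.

Doubling time ≈ 70 / 1.5 = 46.67 years.

around 47 years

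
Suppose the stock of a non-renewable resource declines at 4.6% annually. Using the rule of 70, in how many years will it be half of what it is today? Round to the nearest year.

15 years

The rule works in reverse for decay: 70/4.6 ≈ 15.22 years to halve.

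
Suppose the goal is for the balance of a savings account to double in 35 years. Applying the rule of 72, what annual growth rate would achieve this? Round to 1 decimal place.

72 / 35 ≈ 2.06, so about 2.1% a year.

around 2.1%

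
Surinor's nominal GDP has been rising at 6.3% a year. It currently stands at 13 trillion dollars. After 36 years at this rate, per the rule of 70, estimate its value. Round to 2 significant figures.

around 120 trillion dollars

Doubling time ≈ 70/6.3 = 11.11 years.
36 years is 36/11.11 ≈ 3.24 doublings, a factor of 2^3.24 ≈ 9.45.
13 × 9.45 ≈ 120 trillion dollars.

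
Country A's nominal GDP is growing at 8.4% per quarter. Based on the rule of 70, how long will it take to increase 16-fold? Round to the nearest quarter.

Doubling time ≈ 70/8.4 = 8.33 quarters.
Getting to 16× needs 4 doublings: 4 × 8.33 ≈ 33 quarters.

roughly 33 quarters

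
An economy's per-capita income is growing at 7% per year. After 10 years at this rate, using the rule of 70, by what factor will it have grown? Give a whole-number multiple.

2 times

Doubling time ≈ 70/7 = 10.00 years.
10/10.00 ≈ 1 doubling, so about 2^1 = 2×.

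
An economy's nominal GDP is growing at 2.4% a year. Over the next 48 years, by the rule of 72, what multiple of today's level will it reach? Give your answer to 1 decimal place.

Doubles every ≈ 30.00 years (72/2.4).
48 years is 1.60 doublings; 2^1.60 ≈ 3.0×.

around 3.0 times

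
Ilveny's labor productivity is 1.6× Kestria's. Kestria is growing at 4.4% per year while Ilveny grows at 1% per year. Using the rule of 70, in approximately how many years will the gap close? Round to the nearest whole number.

What matters is the difference: 3.4 pp.
Rule of 70 on the gap: the ratio halves every 70/3.4 ≈ 20.59 years.
A 1.6× gap takes log₂(1.6) ≈ 0.68 halvings to close: 0.68 × 20.59 ≈ 14 years.

14 years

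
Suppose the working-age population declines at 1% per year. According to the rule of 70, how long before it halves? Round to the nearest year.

70 years

Falling at 1%, it halves about every 70/1 = 70.00 years.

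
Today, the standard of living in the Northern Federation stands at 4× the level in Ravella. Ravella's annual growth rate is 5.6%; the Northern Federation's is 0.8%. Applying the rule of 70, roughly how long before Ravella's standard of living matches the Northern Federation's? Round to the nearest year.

What matters is the difference: 4.8 pp.
Rule of 70 on the gap: the ratio halves every 70/4.8 ≈ 14.58 years.
A 4× gap closes after 2 halvings: 2 × 14.58 ≈ 29 years.

roughly 29 years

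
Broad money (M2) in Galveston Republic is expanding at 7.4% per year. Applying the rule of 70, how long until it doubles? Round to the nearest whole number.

Doubling time ≈ 70 / 7.4 = 9.46 years.

9 years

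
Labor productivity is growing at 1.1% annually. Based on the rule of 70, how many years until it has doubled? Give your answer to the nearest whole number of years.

70/1.1 ≈ 63.64, so it doubles roughly every 64 years.

about 64 years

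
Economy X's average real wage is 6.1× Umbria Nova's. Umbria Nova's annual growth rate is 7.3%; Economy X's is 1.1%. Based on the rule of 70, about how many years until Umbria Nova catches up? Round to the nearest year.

What matters is the difference: 6.2 pp.
Rule of 70 on the gap: the ratio halves every 70/6.2 ≈ 11.29 years.
A 6.1× gap takes log₂(6.1) ≈ 2.61 halvings to close: 2.61 × 11.29 ≈ 29 years.

≈ 29 years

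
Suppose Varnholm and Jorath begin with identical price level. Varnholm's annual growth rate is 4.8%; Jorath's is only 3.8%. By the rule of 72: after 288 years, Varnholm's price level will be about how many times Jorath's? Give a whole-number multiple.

Rate gap = 4.8% − 3.8% = 1 point.
The ratio doubles every 72/1 ≈ 72.00 years.
288/72.00 ≈ 4.00 doublings → ratio ≈ 2^4.00 ≈ 16.

around 16 times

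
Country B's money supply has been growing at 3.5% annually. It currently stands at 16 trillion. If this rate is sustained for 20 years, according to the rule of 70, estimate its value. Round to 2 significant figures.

roughly 32 trillion

It doubles every 70/3.5 ≈ 20.00 years, so 20 years is 1.00 doublings.
2^1.00 ≈ 2.00; 16 × 2.00 ≈ 32 trillion.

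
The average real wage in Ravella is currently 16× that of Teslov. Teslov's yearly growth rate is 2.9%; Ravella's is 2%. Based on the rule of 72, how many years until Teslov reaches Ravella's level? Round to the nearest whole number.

320 years

The growth-rate gap is 2.9% − 2% = 0.9 percentage points.
So the ratio between them halves every 72/0.9 ≈ 80.00 years.
A 16× gap closes after 4 halvings: 4 × 80.00 ≈ 320 years.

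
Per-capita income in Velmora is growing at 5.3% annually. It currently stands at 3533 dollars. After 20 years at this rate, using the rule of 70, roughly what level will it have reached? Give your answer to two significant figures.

Doubling time ≈ 70/5.3 = 13.21 years.
20 years is 20/13.21 ≈ 1.51 doublings, a factor of 2^1.51 ≈ 2.85.
3533 × 2.85 ≈ 10000 dollars.

about 10000 dollars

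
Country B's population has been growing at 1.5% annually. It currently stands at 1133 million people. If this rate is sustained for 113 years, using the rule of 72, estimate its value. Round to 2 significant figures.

≈ 5800 million people

It doubles every 72/1.5 ≈ 48.00 years, so 113 years is 2.35 doublings.
2^2.35 ≈ 5.10; 1133 × 5.10 ≈ 5800 million people.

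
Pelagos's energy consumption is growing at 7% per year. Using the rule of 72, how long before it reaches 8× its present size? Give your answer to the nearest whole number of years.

Doubling time ≈ 72/7 = 10.29 years.
Getting to 8× needs 3 doublings: 3 × 10.29 ≈ 31 years.

≈ 31 years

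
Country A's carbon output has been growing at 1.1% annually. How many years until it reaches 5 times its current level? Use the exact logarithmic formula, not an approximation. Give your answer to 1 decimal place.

147.1 years

t = ln(5) / ln(1 + 0.011) = 1.6094 / 0.010940 ≈ 147.11.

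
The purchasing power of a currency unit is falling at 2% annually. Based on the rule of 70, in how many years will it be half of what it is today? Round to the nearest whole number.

Halving time ≈ 70 / 2 = 35.00 → 35 years.

about 35 years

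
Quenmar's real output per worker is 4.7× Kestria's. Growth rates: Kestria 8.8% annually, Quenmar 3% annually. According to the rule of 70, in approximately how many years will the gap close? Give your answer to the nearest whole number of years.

around 27 years

What matters is the difference: 5.8 pp.
Rule of 70 on the gap: the ratio halves every 70/5.8 ≈ 12.07 years.
A 4.7× gap takes log₂(4.7) ≈ 2.23 halvings to close: 2.23 × 12.07 ≈ 27 years.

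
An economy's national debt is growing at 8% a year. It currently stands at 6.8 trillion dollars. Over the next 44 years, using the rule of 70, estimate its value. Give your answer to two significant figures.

It doubles every 70/8 ≈ 8.75 years, so 44 years is 5.03 doublings.
2^5.03 ≈ 32.67; 6.8 × 32.67 ≈ 220 trillion dollars.

around 220 trillion dollars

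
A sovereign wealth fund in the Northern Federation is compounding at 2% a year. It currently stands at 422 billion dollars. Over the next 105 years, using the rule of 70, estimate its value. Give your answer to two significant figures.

3400 billion dollars

It doubles every 70/2 ≈ 35.00 years, so 105 years is 3.00 doublings.
2^3.00 ≈ 8.00; 422 × 8.00 ≈ 3400 billion dollars.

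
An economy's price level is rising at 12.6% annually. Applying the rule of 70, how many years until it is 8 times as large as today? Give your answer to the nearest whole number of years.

Doubling time ≈ 70/12.6 = 5.56 years.
8 = 2^3, so 3 doublings → 17 years.

≈ 17 years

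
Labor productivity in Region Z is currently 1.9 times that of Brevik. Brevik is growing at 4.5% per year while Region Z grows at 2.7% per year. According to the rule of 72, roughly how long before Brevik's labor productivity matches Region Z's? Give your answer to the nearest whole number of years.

Brevik gains on Region Z at 4.5% − 2.7% = 1.8 points a year.
At that relative rate the gap halves every 72/1.8 ≈ 40.00 years.
A 1.9 times gap takes log₂(1.9) ≈ 0.93 halvings to close: 0.93 × 40.00 ≈ 37 years.

about 37 years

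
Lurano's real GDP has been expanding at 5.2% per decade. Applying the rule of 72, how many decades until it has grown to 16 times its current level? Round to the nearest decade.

55 decades

One doubling takes 72/5.2 = 13.85 decades.
Getting to 16× needs 4 doublings: 4 × 13.85 ≈ 55 decades.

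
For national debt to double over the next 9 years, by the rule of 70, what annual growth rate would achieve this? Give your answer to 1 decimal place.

70 / 9 ≈ 7.78, so about 7.8% annually.

7.8% annually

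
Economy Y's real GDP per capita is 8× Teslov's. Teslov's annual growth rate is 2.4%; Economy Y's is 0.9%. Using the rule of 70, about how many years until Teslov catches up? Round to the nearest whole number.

≈ 140 years

The growth-rate gap is 2.4% − 0.9% = 1.5 percentage points.
So the ratio between them halves every 70/1.5 ≈ 46.67 years.
An 8× gap closes after 3 halvings: 3 × 46.67 ≈ 140 years.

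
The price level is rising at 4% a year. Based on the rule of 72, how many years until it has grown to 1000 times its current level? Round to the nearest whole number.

Doubling time ≈ 72/4 = 18.00 years.
Reaching 1000× takes log₂(1000) ≈ 9.97 doublings.
9.97 × 18.00 ≈ 179 years.

roughly 179 years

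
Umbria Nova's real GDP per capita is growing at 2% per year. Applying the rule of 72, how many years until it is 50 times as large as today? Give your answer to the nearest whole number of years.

At 2% it doubles every 72/2 ≈ 36.00 years.
50× is log₂ 50 ≈ 5.64 doublings, so ≈ 5.64 × 36.00 = 203 years.

approximately 203 years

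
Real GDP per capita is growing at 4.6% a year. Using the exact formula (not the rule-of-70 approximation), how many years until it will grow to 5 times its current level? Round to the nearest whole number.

t = ln(5) / ln(1 + 0.046) = 1.6094 / 0.044973 ≈ 35.79.
≈ 36 years.

36 years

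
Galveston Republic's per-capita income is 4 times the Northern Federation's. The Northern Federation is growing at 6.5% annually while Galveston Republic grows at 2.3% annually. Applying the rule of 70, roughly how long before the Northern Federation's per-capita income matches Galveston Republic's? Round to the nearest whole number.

33 years

What matters is the difference: 4.2 pp.
Rule of 70 on the gap: the ratio halves every 70/4.2 ≈ 16.67 years.
A 4 times gap closes after 2 halvings: 2 × 16.67 ≈ 33 years.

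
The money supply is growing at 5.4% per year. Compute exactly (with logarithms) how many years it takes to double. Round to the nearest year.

t = ln(2) / ln(1 + 0.054) = 0.6931 / 0.052592 ≈ 13.18.
≈ 13 years.

13 years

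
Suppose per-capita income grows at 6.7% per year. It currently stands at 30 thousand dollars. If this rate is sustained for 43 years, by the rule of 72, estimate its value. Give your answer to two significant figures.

It doubles every 72/6.7 ≈ 10.75 years, so 43 years is 4.00 doublings.
2^4.00 ≈ 16.00; 30 × 16.00 ≈ 480 thousand dollars.

around 480 thousand dollars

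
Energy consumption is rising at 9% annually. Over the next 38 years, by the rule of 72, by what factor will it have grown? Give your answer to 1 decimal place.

Doubles every ≈ 8.00 years (72/9).
38 years is 4.75 doublings; 2^4.75 ≈ 26.9×.

≈ 26.9 times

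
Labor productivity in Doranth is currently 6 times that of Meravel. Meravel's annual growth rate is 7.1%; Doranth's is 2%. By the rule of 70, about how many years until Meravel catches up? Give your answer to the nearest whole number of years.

approximately 35 years

The growth-rate gap is 7.1% − 2% = 5.1 percentage points.
So the ratio between them halves every 70/5.1 ≈ 13.73 years.
A 6 times gap takes log₂(6) ≈ 2.58 halvings to close: 2.58 × 13.73 ≈ 35 years.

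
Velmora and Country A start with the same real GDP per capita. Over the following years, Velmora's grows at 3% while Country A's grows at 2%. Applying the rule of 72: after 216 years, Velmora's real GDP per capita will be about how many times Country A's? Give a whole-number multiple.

Only the 1-point difference matters.
72/1 ≈ 72.00 years per doubling of the ratio; 216 years gives 3.00 doublings, so ≈ 8×.

about 8 times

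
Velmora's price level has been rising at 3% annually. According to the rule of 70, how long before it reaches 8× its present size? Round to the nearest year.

≈ 70 years

Doubling time ≈ 70/3 = 23.33 years.
8× is 3 doublings, so 3 × 23.33 ≈ 70 years.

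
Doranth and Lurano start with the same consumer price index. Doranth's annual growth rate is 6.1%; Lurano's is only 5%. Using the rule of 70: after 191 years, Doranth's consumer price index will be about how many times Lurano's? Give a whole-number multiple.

Doranth pulls ahead at 1.1 pp per year, so the ratio doubles every 70/1.1 ≈ 63.64 years.
In 191 years that's 3.00 doublings: 2^3.00 ≈ 8.

roughly 8 times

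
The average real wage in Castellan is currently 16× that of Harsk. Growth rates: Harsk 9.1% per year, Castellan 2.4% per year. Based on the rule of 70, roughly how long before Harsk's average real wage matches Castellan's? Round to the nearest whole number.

around 42 years

The growth-rate gap is 9.1% − 2.4% = 6.7 percentage points.
So the ratio between them halves every 70/6.7 ≈ 10.45 years.
A 16× gap closes after 4 halvings: 4 × 10.45 ≈ 42 years.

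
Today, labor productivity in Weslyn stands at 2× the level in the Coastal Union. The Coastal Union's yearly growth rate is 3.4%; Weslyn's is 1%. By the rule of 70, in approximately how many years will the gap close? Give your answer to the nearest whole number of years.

about 29 years

The growth-rate gap is 3.4% − 1% = 2.4 percentage points.
So the ratio between them halves every 70/2.4 ≈ 29.17 years.
A 2× gap closes after 1 halving: 1 × 29.17 ≈ 29 years.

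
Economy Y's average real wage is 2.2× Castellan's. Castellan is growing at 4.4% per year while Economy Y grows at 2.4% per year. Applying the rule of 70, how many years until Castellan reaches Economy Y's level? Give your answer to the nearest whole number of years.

about 40 years

The growth-rate gap is 4.4% − 2.4% = 2 percentage points.
So the ratio between them halves every 70/2 ≈ 35.00 years.
A 2.2× gap takes log₂(2.2) ≈ 1.14 halvings to close: 1.14 × 35.00 ≈ 40 years.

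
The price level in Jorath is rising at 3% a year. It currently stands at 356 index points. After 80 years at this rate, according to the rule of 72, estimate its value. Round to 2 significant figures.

3600 index points

Doubling time ≈ 72/3 = 24.00 years.
80 years is 80/24.00 ≈ 3.33 doublings, a factor of 2^3.33 ≈ 10.06.
356 × 10.06 ≈ 3600 index points.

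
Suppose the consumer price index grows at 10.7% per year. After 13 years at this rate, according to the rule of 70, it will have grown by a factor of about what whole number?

roughly 4 times

At 10.7% one doubling takes ≈ 6.54 years; 13 years is 2 of them, so ×4.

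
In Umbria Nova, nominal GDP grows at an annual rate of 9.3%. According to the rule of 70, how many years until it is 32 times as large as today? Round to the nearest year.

At 9.3% it doubles every 70/9.3 ≈ 7.53 years.
Getting to 32× needs 5 doublings: 5 × 7.53 ≈ 38 years.

≈ 38 years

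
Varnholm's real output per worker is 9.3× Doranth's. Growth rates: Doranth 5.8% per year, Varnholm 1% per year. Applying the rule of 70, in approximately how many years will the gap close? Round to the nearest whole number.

≈ 47 years

The growth-rate gap is 5.8% − 1% = 4.8 percentage points.
So the ratio between them halves every 70/4.8 ≈ 14.58 years.
A 9.3× gap takes log₂(9.3) ≈ 3.22 halvings to close: 3.22 × 14.58 ≈ 47 years.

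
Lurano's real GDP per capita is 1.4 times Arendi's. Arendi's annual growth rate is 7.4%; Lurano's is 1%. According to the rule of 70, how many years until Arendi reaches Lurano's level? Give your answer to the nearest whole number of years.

The growth-rate gap is 7.4% − 1% = 6.4 percentage points.
So the ratio between them halves every 70/6.4 ≈ 10.94 years.
A 1.4 times gap takes log₂(1.4) ≈ 0.49 halvings to close: 0.49 × 10.94 ≈ 5 years.

around 5 years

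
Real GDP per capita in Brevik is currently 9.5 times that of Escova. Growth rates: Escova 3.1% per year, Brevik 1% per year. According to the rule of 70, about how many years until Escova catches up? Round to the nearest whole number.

108 years

What matters is the difference: 2.1 pp.
Rule of 70 on the gap: the ratio halves every 70/2.1 ≈ 33.33 years.
A 9.5 times gap takes log₂(9.5) ≈ 3.25 halvings to close: 3.25 × 33.33 ≈ 108 years.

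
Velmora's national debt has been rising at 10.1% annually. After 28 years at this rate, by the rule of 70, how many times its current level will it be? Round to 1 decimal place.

Doubling time ≈ 70/10.1 = 6.93 years.
28 years / 6.93 ≈ 4.04 doublings → factor 2^4.04 ≈ 16.4.

≈ 16.4 times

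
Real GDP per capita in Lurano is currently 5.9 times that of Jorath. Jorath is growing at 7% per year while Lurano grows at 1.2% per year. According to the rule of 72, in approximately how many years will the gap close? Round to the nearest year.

approximately 32 years

The growth-rate gap is 7% − 1.2% = 5.8 percentage points.
So the ratio between them halves every 72/5.8 ≈ 12.41 years.
A 5.9 times gap takes log₂(5.9) ≈ 2.56 halvings to close: 2.56 × 12.41 ≈ 32 years.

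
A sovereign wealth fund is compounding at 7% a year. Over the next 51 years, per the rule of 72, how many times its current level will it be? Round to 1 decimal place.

Doubles every ≈ 10.29 years (72/7).
51 years is 4.96 doublings; 2^4.96 ≈ 31.1×.

about 31.1 times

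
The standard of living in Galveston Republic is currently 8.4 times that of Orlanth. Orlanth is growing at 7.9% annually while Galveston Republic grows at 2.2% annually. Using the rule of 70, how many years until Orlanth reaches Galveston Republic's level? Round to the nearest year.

The growth-rate gap is 7.9% − 2.2% = 5.7 percentage points.
So the ratio between them halves every 70/5.7 ≈ 12.28 years.
An 8.4 times gap takes log₂(8.4) ≈ 3.07 halvings to close: 3.07 × 12.28 ≈ 38 years.

38 years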